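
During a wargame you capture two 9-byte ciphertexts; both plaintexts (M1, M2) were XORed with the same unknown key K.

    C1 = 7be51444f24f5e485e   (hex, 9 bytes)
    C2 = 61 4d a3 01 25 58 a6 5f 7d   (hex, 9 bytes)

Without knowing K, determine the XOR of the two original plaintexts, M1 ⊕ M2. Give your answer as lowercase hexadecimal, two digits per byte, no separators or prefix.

C1 ⊕ C2 = (M1 ⊕ K) ⊕ (M2 ⊕ K) = M1 ⊕ M2 — the shared key cancels under XOR.
7b ⊕ 61 = 1a
e5 ⊕ 4d = a8
14 ⊕ a3 = b7
44 ⊕ 01 = 45
f2 ⊕ 25 = d7
4f ⊕ 58 = 17
5e ⊕ a6 = f8
48 ⊕ 5f = 17
5e ⊕ 7d = 23

1aa8b745d717f81723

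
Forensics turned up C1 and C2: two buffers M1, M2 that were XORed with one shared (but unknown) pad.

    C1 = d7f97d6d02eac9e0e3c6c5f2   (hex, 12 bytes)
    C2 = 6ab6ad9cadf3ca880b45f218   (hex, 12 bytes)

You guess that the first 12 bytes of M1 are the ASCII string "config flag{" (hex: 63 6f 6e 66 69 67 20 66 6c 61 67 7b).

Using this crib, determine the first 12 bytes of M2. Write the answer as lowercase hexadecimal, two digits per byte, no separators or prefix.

First, C1 ⊕ C2 = (M1 ⊕ K) ⊕ (M2 ⊕ K) = M1 ⊕ M2, so the key drops out. Then M2 = (M1 ⊕ M2) ⊕ M1 over the first 12 bytes.
byte 0: (d7 xor 6a) xor 63 = bd xor 63 = de
byte 1: (f9 xor b6) xor 6f = 4f xor 6f = 20
byte 2: (7d xor ad) xor 6e = d0 xor 6e = be
byte 3: (6d xor 9c) xor 66 = f1 xor 66 = 97
byte 4: (02 xor ad) xor 69 = af xor 69 = c6
byte 5: (ea xor f3) xor 67 = 19 xor 67 = 7e
byte 6: (c9 xor ca) xor 20 = 03 xor 20 = 23
byte 7: (e0 xor 88) xor 66 = 68 xor 66 = 0e
byte 8: (e3 xor 0b) xor 6c = e8 xor 6c = 84
byte 9: (c6 xor 45) xor 61 = 83 xor 61 = e2
byte 10: (c5 xor f2) xor 67 = 37 xor 67 = 50
byte 11: (f2 xor 18) xor 7b = ea xor 7b = 91

de20be97c67e230e84e25091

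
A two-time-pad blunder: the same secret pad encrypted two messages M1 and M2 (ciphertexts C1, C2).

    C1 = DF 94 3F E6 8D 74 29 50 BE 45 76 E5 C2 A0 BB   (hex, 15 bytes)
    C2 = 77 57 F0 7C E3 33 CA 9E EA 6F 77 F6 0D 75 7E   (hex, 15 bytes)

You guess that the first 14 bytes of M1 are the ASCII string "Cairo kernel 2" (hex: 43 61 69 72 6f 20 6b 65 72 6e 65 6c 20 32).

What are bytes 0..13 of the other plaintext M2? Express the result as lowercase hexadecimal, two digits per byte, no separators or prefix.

eba2a6e8016788ab2644647fefe7

First, C1 ⊕ C2 = (M1 ⊕ K) ⊕ (M2 ⊕ K) = M1 ⊕ M2, so the key drops out. Then M2 = (M1 ⊕ M2) ⊕ M1 over the first 14 bytes.
byte 0: (df ^ 77) ^ 43 = a8 ^ 43 = eb
byte 1: (94 ^ 57) ^ 61 = c3 ^ 61 = a2
byte 2: (3f ^ f0) ^ 69 = cf ^ 69 = a6
byte 3: (e6 ^ 7c) ^ 72 = 9a ^ 72 = e8
byte 4: (8d ^ e3) ^ 6f = 6e ^ 6f = 01
byte 5: (74 ^ 33) ^ 20 = 47 ^ 20 = 67
byte 6: (29 ^ ca) ^ 6b = e3 ^ 6b = 88
byte 7: (50 ^ 9e) ^ 65 = ce ^ 65 = ab
byte 8: (be ^ ea) ^ 72 = 54 ^ 72 = 26
byte 9: (45 ^ 6f) ^ 6e = 2a ^ 6e = 44
byte 10: (76 ^ 77) ^ 65 = 01 ^ 65 = 64
byte 11: (e5 ^ f6) ^ 6c = 13 ^ 6c = 7f
byte 12: (c2 ^ 0d) ^ 20 = cf ^ 20 = ef
byte 13: (a0 ^ 75) ^ 32 = d5 ^ 32 = e7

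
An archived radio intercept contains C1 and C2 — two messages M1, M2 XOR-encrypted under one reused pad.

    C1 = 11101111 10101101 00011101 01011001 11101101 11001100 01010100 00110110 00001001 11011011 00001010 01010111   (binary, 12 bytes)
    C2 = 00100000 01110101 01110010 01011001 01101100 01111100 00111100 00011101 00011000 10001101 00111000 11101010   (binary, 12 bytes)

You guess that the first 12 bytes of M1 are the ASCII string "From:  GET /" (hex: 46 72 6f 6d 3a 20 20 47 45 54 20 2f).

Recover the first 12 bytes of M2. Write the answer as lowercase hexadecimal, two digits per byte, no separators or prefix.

First, C1 ⊕ C2 = (M1 ⊕ K) ⊕ (M2 ⊕ K) = M1 ⊕ M2, so the key drops out. Then M2 = (M1 ⊕ M2) ⊕ M1 over the first 12 bytes.
byte 0: (ef xor 20) xor 46 = cf xor 46 = 89
byte 1: (ad xor 75) xor 72 = d8 xor 72 = aa
byte 2: (1d xor 72) xor 6f = 6f xor 6f = 00
byte 3: (59 xor 59) xor 6d = 00 xor 6d = 6d
byte 4: (ed xor 6c) xor 3a = 81 xor 3a = bb
byte 5: (cc xor 7c) xor 20 = b0 xor 20 = 90
byte 6: (54 xor 3c) xor 20 = 68 xor 20 = 48
byte 7: (36 xor 1d) xor 47 = 2b xor 47 = 6c
byte 8: (09 xor 18) xor 45 = 11 xor 45 = 54
byte 9: (db xor 8d) xor 54 = 56 xor 54 = 02
byte 10: (0a xor 38) xor 20 = 32 xor 20 = 12
byte 11: (57 xor ea) xor 2f = bd xor 2f = 92

89aa006dbb90486c54021292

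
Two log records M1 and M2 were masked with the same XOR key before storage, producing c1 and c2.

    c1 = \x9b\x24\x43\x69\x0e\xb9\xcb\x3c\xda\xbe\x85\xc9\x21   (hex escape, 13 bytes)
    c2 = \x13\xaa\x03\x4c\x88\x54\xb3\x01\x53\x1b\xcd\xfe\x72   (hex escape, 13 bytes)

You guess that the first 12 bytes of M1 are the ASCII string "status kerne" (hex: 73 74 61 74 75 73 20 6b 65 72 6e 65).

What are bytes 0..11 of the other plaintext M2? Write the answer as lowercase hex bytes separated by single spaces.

fb fa 21 51 f3 9e 58 56 ec d7 26 52

First, c1 ⊕ c2 = (M1 ⊕ K) ⊕ (M2 ⊕ K) = M1 ⊕ M2, so the key drops out. Then M2 = (M1 ⊕ M2) ⊕ M1 over the first 12 bytes.
byte 0: (9b ^ 13) ^ 73 = 88 ^ 73 = fb
byte 1: (24 ^ aa) ^ 74 = 8e ^ 74 = fa
byte 2: (43 ^ 03) ^ 61 = 40 ^ 61 = 21
byte 3: (69 ^ 4c) ^ 74 = 25 ^ 74 = 51
byte 4: (0e ^ 88) ^ 75 = 86 ^ 75 = f3
byte 5: (b9 ^ 54) ^ 73 = ed ^ 73 = 9e
byte 6: (cb ^ b3) ^ 20 = 78 ^ 20 = 58
byte 7: (3c ^ 01) ^ 6b = 3d ^ 6b = 56
byte 8: (da ^ 53) ^ 65 = 89 ^ 65 = ec
byte 9: (be ^ 1b) ^ 72 = a5 ^ 72 = d7
byte 10: (85 ^ cd) ^ 6e = 48 ^ 6e = 26
byte 11: (c9 ^ fe) ^ 65 = 37 ^ 65 = 52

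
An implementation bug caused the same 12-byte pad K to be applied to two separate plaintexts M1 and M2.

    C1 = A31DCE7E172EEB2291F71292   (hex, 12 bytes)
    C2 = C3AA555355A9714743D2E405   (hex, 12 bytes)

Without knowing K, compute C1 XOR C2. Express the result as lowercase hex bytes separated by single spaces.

60 b7 9b 2d 42 87 9a 65 d2 25 f6 97

C1 ⊕ C2 = (M1 ⊕ K) ⊕ (M2 ⊕ K) = M1 ⊕ M2 — the shared key cancels under XOR.
163 xor 195 =  96
 29 xor 170 = 183
206 xor  85 = 155
126 xor  83 =  45
 23 xor  85 =  66
 46 xor 169 = 135
235 xor 113 = 154
 34 xor  71 = 101
145 xor  67 = 210
247 xor 210 =  37
 18 xor 228 = 246
146 xor   5 = 151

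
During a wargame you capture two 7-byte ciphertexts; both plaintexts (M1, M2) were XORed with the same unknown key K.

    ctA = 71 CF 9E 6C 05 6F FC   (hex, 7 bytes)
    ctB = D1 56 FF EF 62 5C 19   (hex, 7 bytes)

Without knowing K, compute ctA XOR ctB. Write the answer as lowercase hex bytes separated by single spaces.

ctA ⊕ ctB = (M1 ⊕ K) ⊕ (M2 ⊕ K) = M1 ⊕ M2 — the shared key cancels under XOR.
01110001 xor 11010001 = 10100000
11001111 xor 01010110 = 10011001
10011110 xor 11111111 = 01100001
01101100 xor 11101111 = 10000011
00000101 xor 01100010 = 01100111
01101111 xor 01011100 = 00110011
11111100 xor 00011001 = 11100101

a0 99 61 83 67 33 e5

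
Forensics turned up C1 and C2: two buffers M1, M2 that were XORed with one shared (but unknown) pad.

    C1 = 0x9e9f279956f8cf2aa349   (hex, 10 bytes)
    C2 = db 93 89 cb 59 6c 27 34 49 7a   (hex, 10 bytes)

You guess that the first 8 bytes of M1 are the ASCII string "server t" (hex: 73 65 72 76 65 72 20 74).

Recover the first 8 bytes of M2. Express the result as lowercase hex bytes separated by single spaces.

36 69 dc 24 6a e6 c8 6a

First, C1 ⊕ C2 = (M1 ⊕ K) ⊕ (M2 ⊕ K) = M1 ⊕ M2, so the key drops out. Then M2 = (M1 ⊕ M2) ⊕ M1 over the first 8 bytes.
byte 0: (9e ⊕ db) ⊕ 73 = 45 ⊕ 73 = 36
byte 1: (9f ⊕ 93) ⊕ 65 = 0c ⊕ 65 = 69
byte 2: (27 ⊕ 89) ⊕ 72 = ae ⊕ 72 = dc
byte 3: (99 ⊕ cb) ⊕ 76 = 52 ⊕ 76 = 24
byte 4: (56 ⊕ 59) ⊕ 65 = 0f ⊕ 65 = 6a
byte 5: (f8 ⊕ 6c) ⊕ 72 = 94 ⊕ 72 = e6
byte 6: (cf ⊕ 27) ⊕ 20 = e8 ⊕ 20 = c8
byte 7: (2a ⊕ 34) ⊕ 74 = 1e ⊕ 74 = 6a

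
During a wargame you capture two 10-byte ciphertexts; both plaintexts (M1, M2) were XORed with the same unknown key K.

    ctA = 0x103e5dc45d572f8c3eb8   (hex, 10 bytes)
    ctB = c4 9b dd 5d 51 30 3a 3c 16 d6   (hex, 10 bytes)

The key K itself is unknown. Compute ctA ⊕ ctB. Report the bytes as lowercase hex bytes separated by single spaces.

ctA ⊕ ctB = (M1 ⊕ K) ⊕ (M2 ⊕ K) = M1 ⊕ M2 — the shared key cancels under XOR.
byte 0: 10 ⊕ c4 = d4
byte 1: 3e ⊕ 9b = a5
byte 2: 5d ⊕ dd = 80
byte 3: c4 ⊕ 5d = 99
byte 4: 5d ⊕ 51 = 0c
byte 5: 57 ⊕ 30 = 67
byte 6: 2f ⊕ 3a = 15
byte 7: 8c ⊕ 3c = b0
byte 8: 3e ⊕ 16 = 28
byte 9: b8 ⊕ d6 = 6e

d4 a5 80 99 0c 67 15 b0 28 6e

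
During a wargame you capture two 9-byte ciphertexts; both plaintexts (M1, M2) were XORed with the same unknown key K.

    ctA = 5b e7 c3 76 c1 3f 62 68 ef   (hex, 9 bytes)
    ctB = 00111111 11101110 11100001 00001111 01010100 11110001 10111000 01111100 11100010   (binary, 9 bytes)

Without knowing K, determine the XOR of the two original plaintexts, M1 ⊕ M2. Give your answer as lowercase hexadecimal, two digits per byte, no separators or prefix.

ctA ⊕ ctB = (M1 ⊕ K) ⊕ (M2 ⊕ K) = M1 ⊕ M2 — the shared key cancels under XOR.
byte 0: 5b ^ 3f = 64
byte 1: e7 ^ ee = 09
byte 2: c3 ^ e1 = 22
byte 3: 76 ^ 0f = 79
byte 4: c1 ^ 54 = 95
byte 5: 3f ^ f1 = ce
byte 6: 62 ^ b8 = da
byte 7: 68 ^ 7c = 14
byte 8: ef ^ e2 = 0d

6409227995ceda140d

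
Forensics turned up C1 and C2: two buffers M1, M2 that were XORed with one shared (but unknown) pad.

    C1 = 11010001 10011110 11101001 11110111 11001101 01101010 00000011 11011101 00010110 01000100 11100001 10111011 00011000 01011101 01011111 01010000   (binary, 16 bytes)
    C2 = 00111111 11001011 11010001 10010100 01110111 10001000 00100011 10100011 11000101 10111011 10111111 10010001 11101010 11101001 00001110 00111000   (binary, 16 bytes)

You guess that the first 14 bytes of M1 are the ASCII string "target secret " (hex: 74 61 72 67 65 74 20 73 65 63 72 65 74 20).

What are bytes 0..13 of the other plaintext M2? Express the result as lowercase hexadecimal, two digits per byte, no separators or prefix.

First, C1 ⊕ C2 = (M1 ⊕ K) ⊕ (M2 ⊕ K) = M1 ⊕ M2, so the key drops out. Then M2 = (M1 ⊕ M2) ⊕ M1 over the first 14 bytes.
byte 0: (d1 ^ 3f) ^ 74 = ee ^ 74 = 9a
byte 1: (9e ^ cb) ^ 61 = 55 ^ 61 = 34
byte 2: (e9 ^ d1) ^ 72 = 38 ^ 72 = 4a
byte 3: (f7 ^ 94) ^ 67 = 63 ^ 67 = 04
byte 4: (cd ^ 77) ^ 65 = ba ^ 65 = df
byte 5: (6a ^ 88) ^ 74 = e2 ^ 74 = 96
byte 6: (03 ^ 23) ^ 20 = 20 ^ 20 = 00
byte 7: (dd ^ a3) ^ 73 = 7e ^ 73 = 0d
byte 8: (16 ^ c5) ^ 65 = d3 ^ 65 = b6
byte 9: (44 ^ bb) ^ 63 = ff ^ 63 = 9c
byte 10: (e1 ^ bf) ^ 72 = 5e ^ 72 = 2c
byte 11: (bb ^ 91) ^ 65 = 2a ^ 65 = 4f
byte 12: (18 ^ ea) ^ 74 = f2 ^ 74 = 86
byte 13: (5d ^ e9) ^ 20 = b4 ^ 20 = 94

9a344a04df96000db69c2c4f8694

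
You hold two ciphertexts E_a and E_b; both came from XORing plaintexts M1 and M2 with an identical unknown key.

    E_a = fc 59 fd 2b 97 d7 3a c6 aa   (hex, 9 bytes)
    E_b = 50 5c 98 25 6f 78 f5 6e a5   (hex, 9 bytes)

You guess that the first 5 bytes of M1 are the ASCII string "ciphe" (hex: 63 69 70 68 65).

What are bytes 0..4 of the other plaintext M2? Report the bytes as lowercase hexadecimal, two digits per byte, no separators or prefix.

First, E_a ⊕ E_b = (M1 ⊕ K) ⊕ (M2 ⊕ K) = M1 ⊕ M2, so the key drops out. Then M2 = (M1 ⊕ M2) ⊕ M1 over the first 5 bytes.
byte 0: (fc xor 50) xor 63 = ac xor 63 = cf
byte 1: (59 xor 5c) xor 69 = 05 xor 69 = 6c
byte 2: (fd xor 98) xor 70 = 65 xor 70 = 15
byte 3: (2b xor 25) xor 68 = 0e xor 68 = 66
byte 4: (97 xor 6f) xor 65 = f8 xor 65 = 9d

cf6c15669d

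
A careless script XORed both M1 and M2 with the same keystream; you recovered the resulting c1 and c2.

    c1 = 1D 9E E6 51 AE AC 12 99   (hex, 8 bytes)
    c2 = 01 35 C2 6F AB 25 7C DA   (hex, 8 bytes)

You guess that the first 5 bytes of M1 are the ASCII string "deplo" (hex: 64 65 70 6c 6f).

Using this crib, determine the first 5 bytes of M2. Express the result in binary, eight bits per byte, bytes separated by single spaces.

First, c1 ⊕ c2 = (M1 ⊕ K) ⊕ (M2 ⊕ K) = M1 ⊕ M2, so the key drops out. Then M2 = (M1 ⊕ M2) ⊕ M1 over the first 5 bytes.
byte 0: (1d ⊕ 01) ⊕ 64 = 1c ⊕ 64 = 78
byte 1: (9e ⊕ 35) ⊕ 65 = ab ⊕ 65 = ce
byte 2: (e6 ⊕ c2) ⊕ 70 = 24 ⊕ 70 = 54
byte 3: (51 ⊕ 6f) ⊕ 6c = 3e ⊕ 6c = 52
byte 4: (ae ⊕ ab) ⊕ 6f = 05 ⊕ 6f = 6a

01111000 11001110 01010100 01010010 01101010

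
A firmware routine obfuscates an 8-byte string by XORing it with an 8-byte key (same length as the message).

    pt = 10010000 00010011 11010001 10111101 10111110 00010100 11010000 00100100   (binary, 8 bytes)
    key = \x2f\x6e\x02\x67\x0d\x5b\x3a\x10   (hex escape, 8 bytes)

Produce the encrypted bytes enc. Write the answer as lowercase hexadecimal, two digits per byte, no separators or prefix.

bf7dd3dab34fea34

XOR is its own inverse, so applying the key byte-wise gives the result directly.
90 ^ 2f = bf
13 ^ 6e = 7d
d1 ^ 02 = d3
bd ^ 67 = da
be ^ 0d = b3
14 ^ 5b = 4f
d0 ^ 3a = ea
24 ^ 10 = 34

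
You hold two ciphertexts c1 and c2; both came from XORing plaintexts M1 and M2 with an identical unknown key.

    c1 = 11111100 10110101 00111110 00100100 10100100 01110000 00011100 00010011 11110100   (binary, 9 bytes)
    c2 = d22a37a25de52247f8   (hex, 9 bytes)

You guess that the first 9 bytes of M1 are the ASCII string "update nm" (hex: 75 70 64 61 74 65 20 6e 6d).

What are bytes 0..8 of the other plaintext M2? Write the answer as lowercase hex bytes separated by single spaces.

5b ef 6d e7 8d f0 1e 3a 61

First, c1 ⊕ c2 = (M1 ⊕ K) ⊕ (M2 ⊕ K) = M1 ⊕ M2, so the key drops out. Then M2 = (M1 ⊕ M2) ⊕ M1 over the first 9 bytes.
byte 0: (fc ⊕ d2) ⊕ 75 = 2e ⊕ 75 = 5b
byte 1: (b5 ⊕ 2a) ⊕ 70 = 9f ⊕ 70 = ef
byte 2: (3e ⊕ 37) ⊕ 64 = 09 ⊕ 64 = 6d
byte 3: (24 ⊕ a2) ⊕ 61 = 86 ⊕ 61 = e7
byte 4: (a4 ⊕ 5d) ⊕ 74 = f9 ⊕ 74 = 8d
byte 5: (70 ⊕ e5) ⊕ 65 = 95 ⊕ 65 = f0
byte 6: (1c ⊕ 22) ⊕ 20 = 3e ⊕ 20 = 1e
byte 7: (13 ⊕ 47) ⊕ 6e = 54 ⊕ 6e = 3a
byte 8: (f4 ⊕ f8) ⊕ 6d = 0c ⊕ 6d = 61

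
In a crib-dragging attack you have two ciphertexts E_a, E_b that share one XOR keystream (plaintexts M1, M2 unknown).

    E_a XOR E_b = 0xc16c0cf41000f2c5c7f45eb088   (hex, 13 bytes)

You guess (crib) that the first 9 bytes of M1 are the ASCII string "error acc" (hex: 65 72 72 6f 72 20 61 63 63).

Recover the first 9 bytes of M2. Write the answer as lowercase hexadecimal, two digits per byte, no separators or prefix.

Since E_a ⊕ E_b = M1 ⊕ M2, XORing with the guessed M1 bytes yields the corresponding M2 bytes: M2 = (E_a ⊕ E_b) ⊕ M1.
byte 0: 11000001 XOR 01100101 = 10100100
byte 1: 01101100 XOR 01110010 = 00011110
byte 2: 00001100 XOR 01110010 = 01111110
byte 3: 11110100 XOR 01101111 = 10011011
byte 4: 00010000 XOR 01110010 = 01100010
byte 5: 00000000 XOR 00100000 = 00100000
byte 6: 11110010 XOR 01100001 = 10010011
byte 7: 11000101 XOR 01100011 = 10100110
byte 8: 11000111 XOR 01100011 = 10100100

a41e7e9b622093a6a4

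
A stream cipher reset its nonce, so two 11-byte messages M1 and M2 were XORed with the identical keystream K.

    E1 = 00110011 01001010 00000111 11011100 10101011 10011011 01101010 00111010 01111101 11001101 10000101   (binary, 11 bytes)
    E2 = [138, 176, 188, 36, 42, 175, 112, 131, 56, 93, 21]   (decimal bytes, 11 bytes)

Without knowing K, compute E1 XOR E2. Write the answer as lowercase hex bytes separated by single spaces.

b9 fa bb f8 81 34 1a b9 45 90 90

E1 ⊕ E2 = (M1 ⊕ K) ⊕ (M2 ⊕ K) = M1 ⊕ M2 — the shared key cancels under XOR.
33 ⊕ 8a = b9
4a ⊕ b0 = fa
07 ⊕ bc = bb
dc ⊕ 24 = f8
ab ⊕ 2a = 81
9b ⊕ af = 34
6a ⊕ 70 = 1a
3a ⊕ 83 = b9
7d ⊕ 38 = 45
cd ⊕ 5d = 90
85 ⊕ 15 = 90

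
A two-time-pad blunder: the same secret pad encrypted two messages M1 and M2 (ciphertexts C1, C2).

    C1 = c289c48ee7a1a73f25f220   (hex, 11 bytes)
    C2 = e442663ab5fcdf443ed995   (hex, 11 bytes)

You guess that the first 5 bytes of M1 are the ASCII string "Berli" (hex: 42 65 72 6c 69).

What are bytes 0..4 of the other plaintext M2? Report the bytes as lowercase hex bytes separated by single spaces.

First, C1 ⊕ C2 = (M1 ⊕ K) ⊕ (M2 ⊕ K) = M1 ⊕ M2, so the key drops out. Then M2 = (M1 ⊕ M2) ⊕ M1 over the first 5 bytes.
byte 0: (c2 XOR e4) XOR 42 = 26 XOR 42 = 64
byte 1: (89 XOR 42) XOR 65 = cb XOR 65 = ae
byte 2: (c4 XOR 66) XOR 72 = a2 XOR 72 = d0
byte 3: (8e XOR 3a) XOR 6c = b4 XOR 6c = d8
byte 4: (e7 XOR b5) XOR 69 = 52 XOR 69 = 3b

64 ae d0 d8 3b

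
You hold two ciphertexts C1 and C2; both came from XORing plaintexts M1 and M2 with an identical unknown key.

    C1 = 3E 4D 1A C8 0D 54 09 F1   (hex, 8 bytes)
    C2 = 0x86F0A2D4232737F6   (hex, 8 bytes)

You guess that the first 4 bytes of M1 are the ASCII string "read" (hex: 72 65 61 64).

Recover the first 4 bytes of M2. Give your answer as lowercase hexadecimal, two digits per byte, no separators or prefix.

cad8d978

First, C1 ⊕ C2 = (M1 ⊕ K) ⊕ (M2 ⊕ K) = M1 ⊕ M2, so the key drops out. Then M2 = (M1 ⊕ M2) ⊕ M1 over the first 4 bytes.
byte 0: (3e XOR 86) XOR 72 = b8 XOR 72 = ca
byte 1: (4d XOR f0) XOR 65 = bd XOR 65 = d8
byte 2: (1a XOR a2) XOR 61 = b8 XOR 61 = d9
byte 3: (c8 XOR d4) XOR 64 = 1c XOR 64 = 78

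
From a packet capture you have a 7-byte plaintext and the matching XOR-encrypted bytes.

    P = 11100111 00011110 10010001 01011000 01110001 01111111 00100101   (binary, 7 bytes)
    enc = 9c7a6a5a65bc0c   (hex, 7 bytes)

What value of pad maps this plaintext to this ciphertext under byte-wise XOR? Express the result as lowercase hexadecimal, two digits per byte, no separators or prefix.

Since enc = P ⊕ pad, XORing both sides with P gives pad = P ⊕ enc.
11100111 XOR 10011100 = 01111011
00011110 XOR 01111010 = 01100100
10010001 XOR 01101010 = 11111011
01011000 XOR 01011010 = 00000010
01110001 XOR 01100101 = 00010100
01111111 XOR 10111100 = 11000011
00100101 XOR 00001100 = 00101001

7b64fb0214c329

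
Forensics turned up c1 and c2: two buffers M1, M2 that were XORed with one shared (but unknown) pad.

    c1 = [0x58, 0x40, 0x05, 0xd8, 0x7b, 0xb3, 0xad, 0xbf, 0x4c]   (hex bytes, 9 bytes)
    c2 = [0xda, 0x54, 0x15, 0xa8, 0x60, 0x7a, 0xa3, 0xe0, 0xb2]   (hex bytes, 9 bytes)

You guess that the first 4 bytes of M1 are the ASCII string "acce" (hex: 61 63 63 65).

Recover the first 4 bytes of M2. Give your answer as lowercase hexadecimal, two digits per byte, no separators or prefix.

First, c1 ⊕ c2 = (M1 ⊕ K) ⊕ (M2 ⊕ K) = M1 ⊕ M2, so the key drops out. Then M2 = (M1 ⊕ M2) ⊕ M1 over the first 4 bytes.
byte 0: (58 ^ da) ^ 61 = 82 ^ 61 = e3
byte 1: (40 ^ 54) ^ 63 = 14 ^ 63 = 77
byte 2: (05 ^ 15) ^ 63 = 10 ^ 63 = 73
byte 3: (d8 ^ a8) ^ 65 = 70 ^ 65 = 15

e3777315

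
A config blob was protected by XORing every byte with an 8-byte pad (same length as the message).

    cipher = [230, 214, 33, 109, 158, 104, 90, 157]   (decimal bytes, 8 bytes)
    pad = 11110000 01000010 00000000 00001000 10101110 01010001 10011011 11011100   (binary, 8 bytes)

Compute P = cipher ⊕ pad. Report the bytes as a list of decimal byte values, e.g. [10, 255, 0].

XOR is its own inverse, so applying the key byte-wise gives the result directly.
byte 0: 230 XOR 240 =  22
byte 1: 214 XOR  66 = 148
byte 2:  33 XOR   0 =  33
byte 3: 109 XOR   8 = 101
byte 4: 158 XOR 174 =  48
byte 5: 104 XOR  81 =  57
byte 6:  90 XOR 155 = 193
byte 7: 157 XOR 220 =  65

[22, 148, 33, 101, 48, 57, 193, 65]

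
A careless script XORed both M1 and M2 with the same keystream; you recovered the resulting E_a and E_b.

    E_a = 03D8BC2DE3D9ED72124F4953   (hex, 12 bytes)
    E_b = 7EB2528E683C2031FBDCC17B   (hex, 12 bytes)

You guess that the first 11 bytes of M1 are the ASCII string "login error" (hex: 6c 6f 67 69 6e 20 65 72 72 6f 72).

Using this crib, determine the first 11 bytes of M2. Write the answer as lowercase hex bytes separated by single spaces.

First, E_a ⊕ E_b = (M1 ⊕ K) ⊕ (M2 ⊕ K) = M1 ⊕ M2, so the key drops out. Then M2 = (M1 ⊕ M2) ⊕ M1 over the first 11 bytes.
byte 0: (03 ^ 7e) ^ 6c = 7d ^ 6c = 11
byte 1: (d8 ^ b2) ^ 6f = 6a ^ 6f = 05
byte 2: (bc ^ 52) ^ 67 = ee ^ 67 = 89
byte 3: (2d ^ 8e) ^ 69 = a3 ^ 69 = ca
byte 4: (e3 ^ 68) ^ 6e = 8b ^ 6e = e5
byte 5: (d9 ^ 3c) ^ 20 = e5 ^ 20 = c5
byte 6: (ed ^ 20) ^ 65 = cd ^ 65 = a8
byte 7: (72 ^ 31) ^ 72 = 43 ^ 72 = 31
byte 8: (12 ^ fb) ^ 72 = e9 ^ 72 = 9b
byte 9: (4f ^ dc) ^ 6f = 93 ^ 6f = fc
byte 10: (49 ^ c1) ^ 72 = 88 ^ 72 = fa

11 05 89 ca e5 c5 a8 31 9b fc fa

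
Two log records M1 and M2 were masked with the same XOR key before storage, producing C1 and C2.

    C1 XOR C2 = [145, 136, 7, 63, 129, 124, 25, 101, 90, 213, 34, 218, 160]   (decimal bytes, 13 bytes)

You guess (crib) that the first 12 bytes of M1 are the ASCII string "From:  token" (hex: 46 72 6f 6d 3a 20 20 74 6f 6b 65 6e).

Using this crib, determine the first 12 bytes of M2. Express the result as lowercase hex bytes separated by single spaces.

Since C1 ⊕ C2 = M1 ⊕ M2, XORing with the guessed M1 bytes yields the corresponding M2 bytes: M2 = (C1 ⊕ C2) ⊕ M1.
91 ^ 46 = d7
88 ^ 72 = fa
07 ^ 6f = 68
3f ^ 6d = 52
81 ^ 3a = bb
7c ^ 20 = 5c
19 ^ 20 = 39
65 ^ 74 = 11
5a ^ 6f = 35
d5 ^ 6b = be
22 ^ 65 = 47
da ^ 6e = b4

d7 fa 68 52 bb 5c 39 11 35 be 47 b4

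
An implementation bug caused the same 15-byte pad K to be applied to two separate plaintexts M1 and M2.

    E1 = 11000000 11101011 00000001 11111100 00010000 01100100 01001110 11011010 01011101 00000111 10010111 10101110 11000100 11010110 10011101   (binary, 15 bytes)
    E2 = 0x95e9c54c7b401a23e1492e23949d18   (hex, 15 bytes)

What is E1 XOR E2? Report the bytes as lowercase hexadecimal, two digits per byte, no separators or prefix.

5502c4b06b2454f9bc4eb98d504b85

E1 ⊕ E2 = (M1 ⊕ K) ⊕ (M2 ⊕ K) = M1 ⊕ M2 — the shared key cancels under XOR.
c0 XOR 95 = 55
eb XOR e9 = 02
01 XOR c5 = c4
fc XOR 4c = b0
10 XOR 7b = 6b
64 XOR 40 = 24
4e XOR 1a = 54
da XOR 23 = f9
5d XOR e1 = bc
07 XOR 49 = 4e
97 XOR 2e = b9
ae XOR 23 = 8d
c4 XOR 94 = 50
d6 XOR 9d = 4b
9d XOR 18 = 85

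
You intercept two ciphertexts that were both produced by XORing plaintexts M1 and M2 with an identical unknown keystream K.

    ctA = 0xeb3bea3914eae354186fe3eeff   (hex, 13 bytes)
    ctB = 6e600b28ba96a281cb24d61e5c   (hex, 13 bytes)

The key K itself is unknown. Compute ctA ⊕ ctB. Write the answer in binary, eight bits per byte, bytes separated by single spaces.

ctA ⊕ ctB = (M1 ⊕ K) ⊕ (M2 ⊕ K) = M1 ⊕ M2 — the shared key cancels under XOR.
11101011 XOR 01101110 = 10000101
00111011 XOR 01100000 = 01011011
11101010 XOR 00001011 = 11100001
00111001 XOR 00101000 = 00010001
00010100 XOR 10111010 = 10101110
11101010 XOR 10010110 = 01111100
11100011 XOR 10100010 = 01000001
01010100 XOR 10000001 = 11010101
00011000 XOR 11001011 = 11010011
01101111 XOR 00100100 = 01001011
11100011 XOR 11010110 = 00110101
11101110 XOR 00011110 = 11110000
11111111 XOR 01011100 = 10100011

10000101 01011011 11100001 00010001 10101110 01111100 01000001 11010101 11010011 01001011 00110101 11110000 10100011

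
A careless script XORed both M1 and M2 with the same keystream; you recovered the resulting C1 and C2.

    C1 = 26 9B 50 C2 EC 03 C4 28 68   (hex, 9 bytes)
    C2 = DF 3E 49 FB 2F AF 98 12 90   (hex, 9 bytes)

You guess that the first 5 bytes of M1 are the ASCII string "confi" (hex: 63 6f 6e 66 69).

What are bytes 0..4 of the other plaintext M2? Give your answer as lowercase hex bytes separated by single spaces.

9a ca 77 5f aa

First, C1 ⊕ C2 = (M1 ⊕ K) ⊕ (M2 ⊕ K) = M1 ⊕ M2, so the key drops out. Then M2 = (M1 ⊕ M2) ⊕ M1 over the first 5 bytes.
byte 0: (26 ^ df) ^ 63 = f9 ^ 63 = 9a
byte 1: (9b ^ 3e) ^ 6f = a5 ^ 6f = ca
byte 2: (50 ^ 49) ^ 6e = 19 ^ 6e = 77
byte 3: (c2 ^ fb) ^ 66 = 39 ^ 66 = 5f
byte 4: (ec ^ 2f) ^ 69 = c3 ^ 69 = aa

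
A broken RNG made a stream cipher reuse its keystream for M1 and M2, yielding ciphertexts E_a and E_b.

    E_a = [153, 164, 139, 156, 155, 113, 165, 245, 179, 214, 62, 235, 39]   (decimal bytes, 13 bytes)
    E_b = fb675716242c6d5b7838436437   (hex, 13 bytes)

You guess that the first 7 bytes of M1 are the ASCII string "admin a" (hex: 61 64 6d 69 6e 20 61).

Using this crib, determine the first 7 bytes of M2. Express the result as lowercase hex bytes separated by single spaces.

First, E_a ⊕ E_b = (M1 ⊕ K) ⊕ (M2 ⊕ K) = M1 ⊕ M2, so the key drops out. Then M2 = (M1 ⊕ M2) ⊕ M1 over the first 7 bytes.
byte 0: (99 xor fb) xor 61 = 62 xor 61 = 03
byte 1: (a4 xor 67) xor 64 = c3 xor 64 = a7
byte 2: (8b xor 57) xor 6d = dc xor 6d = b1
byte 3: (9c xor 16) xor 69 = 8a xor 69 = e3
byte 4: (9b xor 24) xor 6e = bf xor 6e = d1
byte 5: (71 xor 2c) xor 20 = 5d xor 20 = 7d
byte 6: (a5 xor 6d) xor 61 = c8 xor 61 = a9

03 a7 b1 e3 d1 7d a9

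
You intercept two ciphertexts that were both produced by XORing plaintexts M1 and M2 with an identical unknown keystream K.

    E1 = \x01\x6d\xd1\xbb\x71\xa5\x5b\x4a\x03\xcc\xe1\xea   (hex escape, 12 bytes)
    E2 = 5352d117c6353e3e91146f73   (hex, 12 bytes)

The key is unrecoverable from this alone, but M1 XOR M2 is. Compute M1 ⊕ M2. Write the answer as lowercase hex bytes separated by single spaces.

52 3f 00 ac b7 90 65 74 92 d8 8e 99

E1 ⊕ E2 = (M1 ⊕ K) ⊕ (M2 ⊕ K) = M1 ⊕ M2 — the shared key cancels under XOR.
01 XOR 53 = 52
6d XOR 52 = 3f
d1 XOR d1 = 00
bb XOR 17 = ac
71 XOR c6 = b7
a5 XOR 35 = 90
5b XOR 3e = 65
4a XOR 3e = 74
03 XOR 91 = 92
cc XOR 14 = d8
e1 XOR 6f = 8e
ea XOR 73 = 99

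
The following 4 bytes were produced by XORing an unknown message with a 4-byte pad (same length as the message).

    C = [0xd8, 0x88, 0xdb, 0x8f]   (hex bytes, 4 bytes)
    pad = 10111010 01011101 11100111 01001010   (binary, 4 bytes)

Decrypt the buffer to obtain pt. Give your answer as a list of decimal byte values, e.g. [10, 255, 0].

216 ^ 186 =  98
136 ^  93 = 213
219 ^ 231 =  60
143 ^  74 = 197

[98, 213, 60, 197]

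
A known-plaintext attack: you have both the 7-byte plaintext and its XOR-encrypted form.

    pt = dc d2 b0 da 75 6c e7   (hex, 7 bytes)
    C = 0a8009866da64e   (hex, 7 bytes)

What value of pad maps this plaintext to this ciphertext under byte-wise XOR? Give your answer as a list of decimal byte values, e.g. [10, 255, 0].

Since C = pt ⊕ pad, XORing both sides with pt gives pad = pt ⊕ C.
11011100 ^ 00001010 = 11010110
11010010 ^ 10000000 = 01010010
10110000 ^ 00001001 = 10111001
11011010 ^ 10000110 = 01011100
01110101 ^ 01101101 = 00011000
01101100 ^ 10100110 = 11001010
11100111 ^ 01001110 = 10101001

[214, 82, 185, 92, 24, 202, 169]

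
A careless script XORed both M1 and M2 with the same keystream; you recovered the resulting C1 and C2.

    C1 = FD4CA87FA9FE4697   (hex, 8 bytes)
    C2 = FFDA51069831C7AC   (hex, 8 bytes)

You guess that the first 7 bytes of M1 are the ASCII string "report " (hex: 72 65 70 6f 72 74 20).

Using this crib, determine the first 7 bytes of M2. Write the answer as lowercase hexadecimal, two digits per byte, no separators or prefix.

70f3891643bba1

First, C1 ⊕ C2 = (M1 ⊕ K) ⊕ (M2 ⊕ K) = M1 ⊕ M2, so the key drops out. Then M2 = (M1 ⊕ M2) ⊕ M1 over the first 7 bytes.
byte 0: (fd ⊕ ff) ⊕ 72 = 02 ⊕ 72 = 70
byte 1: (4c ⊕ da) ⊕ 65 = 96 ⊕ 65 = f3
byte 2: (a8 ⊕ 51) ⊕ 70 = f9 ⊕ 70 = 89
byte 3: (7f ⊕ 06) ⊕ 6f = 79 ⊕ 6f = 16
byte 4: (a9 ⊕ 98) ⊕ 72 = 31 ⊕ 72 = 43
byte 5: (fe ⊕ 31) ⊕ 74 = cf ⊕ 74 = bb
byte 6: (46 ⊕ c7) ⊕ 20 = 81 ⊕ 20 = a1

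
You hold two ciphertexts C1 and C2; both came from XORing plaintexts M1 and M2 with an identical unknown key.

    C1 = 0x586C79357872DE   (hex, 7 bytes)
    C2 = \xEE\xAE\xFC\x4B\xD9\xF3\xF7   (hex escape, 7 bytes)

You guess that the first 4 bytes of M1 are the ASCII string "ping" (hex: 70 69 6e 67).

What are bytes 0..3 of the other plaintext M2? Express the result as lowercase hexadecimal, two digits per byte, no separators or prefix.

c6abeb19

First, C1 ⊕ C2 = (M1 ⊕ K) ⊕ (M2 ⊕ K) = M1 ⊕ M2, so the key drops out. Then M2 = (M1 ⊕ M2) ⊕ M1 over the first 4 bytes.
byte 0: (58 xor ee) xor 70 = b6 xor 70 = c6
byte 1: (6c xor ae) xor 69 = c2 xor 69 = ab
byte 2: (79 xor fc) xor 6e = 85 xor 6e = eb
byte 3: (35 xor 4b) xor 67 = 7e xor 67 = 19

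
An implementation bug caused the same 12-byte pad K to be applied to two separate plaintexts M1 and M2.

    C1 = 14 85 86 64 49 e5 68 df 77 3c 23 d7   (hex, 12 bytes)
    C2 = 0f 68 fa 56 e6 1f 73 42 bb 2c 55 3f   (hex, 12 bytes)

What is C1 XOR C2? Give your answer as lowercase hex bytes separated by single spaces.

1b ed 7c 32 af fa 1b 9d cc 10 76 e8

C1 ⊕ C2 = (M1 ⊕ K) ⊕ (M2 ⊕ K) = M1 ⊕ M2 — the shared key cancels under XOR.
00010100 XOR 00001111 = 00011011
10000101 XOR 01101000 = 11101101
10000110 XOR 11111010 = 01111100
01100100 XOR 01010110 = 00110010
01001001 XOR 11100110 = 10101111
11100101 XOR 00011111 = 11111010
01101000 XOR 01110011 = 00011011
11011111 XOR 01000010 = 10011101
01110111 XOR 10111011 = 11001100
00111100 XOR 00101100 = 00010000
00100011 XOR 01010101 = 01110110
11010111 XOR 00111111 = 11101000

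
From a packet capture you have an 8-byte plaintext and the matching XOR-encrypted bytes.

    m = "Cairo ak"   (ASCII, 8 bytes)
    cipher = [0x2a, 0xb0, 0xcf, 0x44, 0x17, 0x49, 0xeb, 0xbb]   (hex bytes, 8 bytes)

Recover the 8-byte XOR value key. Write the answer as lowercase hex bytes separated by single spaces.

69 d1 a6 36 78 69 8a d0

Since cipher = m ⊕ key, XORing both sides with m gives key = m ⊕ cipher.
43 XOR 2a = 69
61 XOR b0 = d1
69 XOR cf = a6
72 XOR 44 = 36
6f XOR 17 = 78
20 XOR 49 = 69
61 XOR eb = 8a
6b XOR bb = d0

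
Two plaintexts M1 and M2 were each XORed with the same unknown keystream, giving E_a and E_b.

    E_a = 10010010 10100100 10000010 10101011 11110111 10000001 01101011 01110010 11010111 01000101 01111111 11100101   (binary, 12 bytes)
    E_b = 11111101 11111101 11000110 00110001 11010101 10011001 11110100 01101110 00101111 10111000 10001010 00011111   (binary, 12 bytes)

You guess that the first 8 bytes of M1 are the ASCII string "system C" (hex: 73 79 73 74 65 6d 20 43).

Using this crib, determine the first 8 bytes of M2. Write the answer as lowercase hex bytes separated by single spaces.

First, E_a ⊕ E_b = (M1 ⊕ K) ⊕ (M2 ⊕ K) = M1 ⊕ M2, so the key drops out. Then M2 = (M1 ⊕ M2) ⊕ M1 over the first 8 bytes.
byte 0: (92 ⊕ fd) ⊕ 73 = 6f ⊕ 73 = 1c
byte 1: (a4 ⊕ fd) ⊕ 79 = 59 ⊕ 79 = 20
byte 2: (82 ⊕ c6) ⊕ 73 = 44 ⊕ 73 = 37
byte 3: (ab ⊕ 31) ⊕ 74 = 9a ⊕ 74 = ee
byte 4: (f7 ⊕ d5) ⊕ 65 = 22 ⊕ 65 = 47
byte 5: (81 ⊕ 99) ⊕ 6d = 18 ⊕ 6d = 75
byte 6: (6b ⊕ f4) ⊕ 20 = 9f ⊕ 20 = bf
byte 7: (72 ⊕ 6e) ⊕ 43 = 1c ⊕ 43 = 5f

1c 20 37 ee 47 75 bf 5f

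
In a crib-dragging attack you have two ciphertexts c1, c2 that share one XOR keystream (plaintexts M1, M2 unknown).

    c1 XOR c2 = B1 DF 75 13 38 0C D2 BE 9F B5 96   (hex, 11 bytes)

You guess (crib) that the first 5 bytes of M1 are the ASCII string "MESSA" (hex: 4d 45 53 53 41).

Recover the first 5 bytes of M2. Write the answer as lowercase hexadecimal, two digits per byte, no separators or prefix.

Since c1 ⊕ c2 = M1 ⊕ M2, XORing with the guessed M1 bytes yields the corresponding M2 bytes: M2 = (c1 ⊕ c2) ⊕ M1.
10110001 xor 01001101 = 11111100
11011111 xor 01000101 = 10011010
01110101 xor 01010011 = 00100110
00010011 xor 01010011 = 01000000
00111000 xor 01000001 = 01111001

fc9a264079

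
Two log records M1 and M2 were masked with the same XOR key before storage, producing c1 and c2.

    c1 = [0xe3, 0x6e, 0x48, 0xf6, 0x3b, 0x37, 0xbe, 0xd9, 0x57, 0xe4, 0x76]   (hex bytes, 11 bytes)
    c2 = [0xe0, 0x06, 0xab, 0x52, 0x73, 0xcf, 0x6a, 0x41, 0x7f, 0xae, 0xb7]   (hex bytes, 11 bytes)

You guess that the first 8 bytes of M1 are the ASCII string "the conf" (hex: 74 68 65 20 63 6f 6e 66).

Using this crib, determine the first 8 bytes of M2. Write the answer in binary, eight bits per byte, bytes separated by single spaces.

First, c1 ⊕ c2 = (M1 ⊕ K) ⊕ (M2 ⊕ K) = M1 ⊕ M2, so the key drops out. Then M2 = (M1 ⊕ M2) ⊕ M1 over the first 8 bytes.
byte 0: (e3 ⊕ e0) ⊕ 74 = 03 ⊕ 74 = 77
byte 1: (6e ⊕ 06) ⊕ 68 = 68 ⊕ 68 = 00
byte 2: (48 ⊕ ab) ⊕ 65 = e3 ⊕ 65 = 86
byte 3: (f6 ⊕ 52) ⊕ 20 = a4 ⊕ 20 = 84
byte 4: (3b ⊕ 73) ⊕ 63 = 48 ⊕ 63 = 2b
byte 5: (37 ⊕ cf) ⊕ 6f = f8 ⊕ 6f = 97
byte 6: (be ⊕ 6a) ⊕ 6e = d4 ⊕ 6e = ba
byte 7: (d9 ⊕ 41) ⊕ 66 = 98 ⊕ 66 = fe

01110111 00000000 10000110 10000100 00101011 10010111 10111010 11111110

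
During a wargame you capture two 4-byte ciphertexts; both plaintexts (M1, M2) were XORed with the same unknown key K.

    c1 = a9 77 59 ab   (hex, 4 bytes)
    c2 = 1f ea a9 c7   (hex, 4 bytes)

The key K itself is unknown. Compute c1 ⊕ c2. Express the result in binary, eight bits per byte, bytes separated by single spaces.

c1 ⊕ c2 = (M1 ⊕ K) ⊕ (M2 ⊕ K) = M1 ⊕ M2 — the shared key cancels under XOR.
byte 0: 10101001 xor 00011111 = 10110110
byte 1: 01110111 xor 11101010 = 10011101
byte 2: 01011001 xor 10101001 = 11110000
byte 3: 10101011 xor 11000111 = 01101100

10110110 10011101 11110000 01101100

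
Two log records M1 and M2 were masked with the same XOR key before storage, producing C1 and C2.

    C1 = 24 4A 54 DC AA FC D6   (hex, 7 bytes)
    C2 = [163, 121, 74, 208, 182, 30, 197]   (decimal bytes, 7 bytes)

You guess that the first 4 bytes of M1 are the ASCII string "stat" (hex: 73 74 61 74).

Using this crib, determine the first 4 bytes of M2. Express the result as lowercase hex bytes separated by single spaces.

First, C1 ⊕ C2 = (M1 ⊕ K) ⊕ (M2 ⊕ K) = M1 ⊕ M2, so the key drops out. Then M2 = (M1 ⊕ M2) ⊕ M1 over the first 4 bytes.
byte 0: (24 ⊕ a3) ⊕ 73 = 87 ⊕ 73 = f4
byte 1: (4a ⊕ 79) ⊕ 74 = 33 ⊕ 74 = 47
byte 2: (54 ⊕ 4a) ⊕ 61 = 1e ⊕ 61 = 7f
byte 3: (dc ⊕ d0) ⊕ 74 = 0c ⊕ 74 = 78

f4 47 7f 78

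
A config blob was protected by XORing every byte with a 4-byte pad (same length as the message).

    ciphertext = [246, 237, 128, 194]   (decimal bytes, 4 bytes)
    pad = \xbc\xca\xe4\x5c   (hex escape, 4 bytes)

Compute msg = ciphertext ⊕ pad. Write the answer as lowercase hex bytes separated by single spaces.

4a 27 64 9e

XOR is its own inverse, so applying the key byte-wise gives the result directly.
byte 0: 246 ⊕ 188 =  74
byte 1: 237 ⊕ 202 =  39
byte 2: 128 ⊕ 228 = 100
byte 3: 194 ⊕  92 = 158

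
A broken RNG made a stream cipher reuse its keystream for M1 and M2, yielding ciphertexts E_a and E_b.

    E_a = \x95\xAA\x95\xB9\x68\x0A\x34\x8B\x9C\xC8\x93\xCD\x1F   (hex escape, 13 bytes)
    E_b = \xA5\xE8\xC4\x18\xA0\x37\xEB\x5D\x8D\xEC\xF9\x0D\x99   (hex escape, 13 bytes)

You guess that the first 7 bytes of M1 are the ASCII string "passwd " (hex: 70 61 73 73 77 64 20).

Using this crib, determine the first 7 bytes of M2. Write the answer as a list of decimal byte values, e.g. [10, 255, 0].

First, E_a ⊕ E_b = (M1 ⊕ K) ⊕ (M2 ⊕ K) = M1 ⊕ M2, so the key drops out. Then M2 = (M1 ⊕ M2) ⊕ M1 over the first 7 bytes.
byte 0: (95 ⊕ a5) ⊕ 70 = 30 ⊕ 70 = 40
byte 1: (aa ⊕ e8) ⊕ 61 = 42 ⊕ 61 = 23
byte 2: (95 ⊕ c4) ⊕ 73 = 51 ⊕ 73 = 22
byte 3: (b9 ⊕ 18) ⊕ 73 = a1 ⊕ 73 = d2
byte 4: (68 ⊕ a0) ⊕ 77 = c8 ⊕ 77 = bf
byte 5: (0a ⊕ 37) ⊕ 64 = 3d ⊕ 64 = 59
byte 6: (34 ⊕ eb) ⊕ 20 = df ⊕ 20 = ff

[64, 35, 34, 210, 191, 89, 255]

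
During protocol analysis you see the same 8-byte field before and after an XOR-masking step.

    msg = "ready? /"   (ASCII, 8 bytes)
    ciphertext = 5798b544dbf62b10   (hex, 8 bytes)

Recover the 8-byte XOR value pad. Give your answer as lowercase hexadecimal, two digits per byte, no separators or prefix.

Since ciphertext = msg ⊕ pad, XORing both sides with msg gives pad = msg ⊕ ciphertext.
byte 0: 114 ^  87 =  37
byte 1: 101 ^ 152 = 253
byte 2:  97 ^ 181 = 212
byte 3: 100 ^  68 =  32
byte 4: 121 ^ 219 = 162
byte 5:  63 ^ 246 = 201
byte 6:  32 ^  43 =  11
byte 7:  47 ^  16 =  63

25fdd420a2c90b3f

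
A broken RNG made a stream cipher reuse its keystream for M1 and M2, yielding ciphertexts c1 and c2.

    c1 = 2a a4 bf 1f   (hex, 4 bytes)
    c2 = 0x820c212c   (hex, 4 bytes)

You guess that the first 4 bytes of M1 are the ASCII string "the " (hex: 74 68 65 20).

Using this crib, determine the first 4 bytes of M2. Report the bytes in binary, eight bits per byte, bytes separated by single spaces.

11011100 11000000 11111011 00010011

First, c1 ⊕ c2 = (M1 ⊕ K) ⊕ (M2 ⊕ K) = M1 ⊕ M2, so the key drops out. Then M2 = (M1 ⊕ M2) ⊕ M1 over the first 4 bytes.
byte 0: (2a xor 82) xor 74 = a8 xor 74 = dc
byte 1: (a4 xor 0c) xor 68 = a8 xor 68 = c0
byte 2: (bf xor 21) xor 65 = 9e xor 65 = fb
byte 3: (1f xor 2c) xor 20 = 33 xor 20 = 13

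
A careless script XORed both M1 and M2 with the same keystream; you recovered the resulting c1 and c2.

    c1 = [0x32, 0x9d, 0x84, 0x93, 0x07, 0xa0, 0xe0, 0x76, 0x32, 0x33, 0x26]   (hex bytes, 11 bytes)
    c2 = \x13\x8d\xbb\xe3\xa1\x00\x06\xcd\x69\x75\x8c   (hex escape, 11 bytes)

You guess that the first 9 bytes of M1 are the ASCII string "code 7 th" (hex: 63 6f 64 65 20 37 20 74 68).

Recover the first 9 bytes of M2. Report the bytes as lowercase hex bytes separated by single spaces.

42 7f 5b 15 86 97 c6 cf 33

First, c1 ⊕ c2 = (M1 ⊕ K) ⊕ (M2 ⊕ K) = M1 ⊕ M2, so the key drops out. Then M2 = (M1 ⊕ M2) ⊕ M1 over the first 9 bytes.
byte 0: (32 ^ 13) ^ 63 = 21 ^ 63 = 42
byte 1: (9d ^ 8d) ^ 6f = 10 ^ 6f = 7f
byte 2: (84 ^ bb) ^ 64 = 3f ^ 64 = 5b
byte 3: (93 ^ e3) ^ 65 = 70 ^ 65 = 15
byte 4: (07 ^ a1) ^ 20 = a6 ^ 20 = 86
byte 5: (a0 ^ 00) ^ 37 = a0 ^ 37 = 97
byte 6: (e0 ^ 06) ^ 20 = e6 ^ 20 = c6
byte 7: (76 ^ cd) ^ 74 = bb ^ 74 = cf
byte 8: (32 ^ 69) ^ 68 = 5b ^ 68 = 33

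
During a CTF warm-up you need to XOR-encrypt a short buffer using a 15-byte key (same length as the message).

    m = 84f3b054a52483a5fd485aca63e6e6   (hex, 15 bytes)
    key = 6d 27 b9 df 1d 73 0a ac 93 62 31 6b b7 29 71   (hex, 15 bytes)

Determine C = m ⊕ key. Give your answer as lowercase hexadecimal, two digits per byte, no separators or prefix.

e9d4098bb85789096e2a6ba1d4cf97

XOR is its own inverse, so applying the key byte-wise gives the result directly.
132 ^ 109 = 233
243 ^  39 = 212
176 ^ 185 =   9
 84 ^ 223 = 139
165 ^  29 = 184
 36 ^ 115 =  87
131 ^  10 = 137
165 ^ 172 =   9
253 ^ 147 = 110
 72 ^  98 =  42
 90 ^  49 = 107
202 ^ 107 = 161
 99 ^ 183 = 212
230 ^  41 = 207
230 ^ 113 = 151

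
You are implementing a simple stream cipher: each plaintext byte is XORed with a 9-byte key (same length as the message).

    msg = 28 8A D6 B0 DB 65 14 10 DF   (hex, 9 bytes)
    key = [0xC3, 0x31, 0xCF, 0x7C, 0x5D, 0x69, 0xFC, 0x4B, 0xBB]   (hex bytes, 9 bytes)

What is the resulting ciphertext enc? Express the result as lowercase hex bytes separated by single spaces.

eb bb 19 cc 86 0c e8 5b 64

byte 0: 28 XOR c3 = eb
byte 1: 8a XOR 31 = bb
byte 2: d6 XOR cf = 19
byte 3: b0 XOR 7c = cc
byte 4: db XOR 5d = 86
byte 5: 65 XOR 69 = 0c
byte 6: 14 XOR fc = e8
byte 7: 10 XOR 4b = 5b
byte 8: df XOR bb = 64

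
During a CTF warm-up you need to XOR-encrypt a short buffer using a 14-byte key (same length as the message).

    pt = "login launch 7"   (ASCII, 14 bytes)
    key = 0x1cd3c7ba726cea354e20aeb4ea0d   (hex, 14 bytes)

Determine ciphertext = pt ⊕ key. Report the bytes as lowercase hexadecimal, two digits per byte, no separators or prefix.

108 XOR  28 = 112
111 XOR 211 = 188
103 XOR 199 = 160
105 XOR 186 = 211
110 XOR 114 =  28
 32 XOR 108 =  76
108 XOR 234 = 134
 97 XOR  53 =  84
117 XOR  78 =  59
110 XOR  32 =  78
 99 XOR 174 = 205
104 XOR 180 = 220
 32 XOR 234 = 202
 55 XOR  13 =  58

70bca0d31c4c86543b4ecddcca3a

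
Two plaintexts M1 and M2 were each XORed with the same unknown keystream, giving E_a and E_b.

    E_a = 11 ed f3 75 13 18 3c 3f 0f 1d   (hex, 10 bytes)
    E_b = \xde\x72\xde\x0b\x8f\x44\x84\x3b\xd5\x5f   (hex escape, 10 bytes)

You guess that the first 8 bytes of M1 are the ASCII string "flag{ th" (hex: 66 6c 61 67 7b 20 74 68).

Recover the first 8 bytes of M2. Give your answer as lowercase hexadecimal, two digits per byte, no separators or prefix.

First, E_a ⊕ E_b = (M1 ⊕ K) ⊕ (M2 ⊕ K) = M1 ⊕ M2, so the key drops out. Then M2 = (M1 ⊕ M2) ⊕ M1 over the first 8 bytes.
byte 0: (11 ⊕ de) ⊕ 66 = cf ⊕ 66 = a9
byte 1: (ed ⊕ 72) ⊕ 6c = 9f ⊕ 6c = f3
byte 2: (f3 ⊕ de) ⊕ 61 = 2d ⊕ 61 = 4c
byte 3: (75 ⊕ 0b) ⊕ 67 = 7e ⊕ 67 = 19
byte 4: (13 ⊕ 8f) ⊕ 7b = 9c ⊕ 7b = e7
byte 5: (18 ⊕ 44) ⊕ 20 = 5c ⊕ 20 = 7c
byte 6: (3c ⊕ 84) ⊕ 74 = b8 ⊕ 74 = cc
byte 7: (3f ⊕ 3b) ⊕ 68 = 04 ⊕ 68 = 6c

a9f34c19e77ccc6c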